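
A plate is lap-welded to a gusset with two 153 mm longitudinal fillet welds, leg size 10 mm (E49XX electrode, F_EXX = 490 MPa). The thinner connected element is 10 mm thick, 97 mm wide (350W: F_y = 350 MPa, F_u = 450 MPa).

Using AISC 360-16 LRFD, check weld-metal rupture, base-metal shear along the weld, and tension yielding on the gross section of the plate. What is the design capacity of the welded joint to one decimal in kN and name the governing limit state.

305.6 kN (gross-section yield governs)

Weld metal: throat = 0.707×10 = 7.07 mm, L = 2×153 = 306 mm. φR_n = 0.75 × 0.6 × 490 × 7.07 × 306 = 477.0 kN.
Base metal shear (10 mm plate): yield φR_n = 1.0×0.6×350×10×306 = 642.6 kN; rupture φR_n = 0.75×0.6×450×10×306 = 619.7 kN; take 619.7 kN (rupture).
Tension yield (gross): A_g = 97×10 = 970 mm². φR_n = 0.90 × 350 × 970 = 305.6 kN.
Governing: min(477.0, 619.7, 305.6) = 305.6 kN → gross-section yield.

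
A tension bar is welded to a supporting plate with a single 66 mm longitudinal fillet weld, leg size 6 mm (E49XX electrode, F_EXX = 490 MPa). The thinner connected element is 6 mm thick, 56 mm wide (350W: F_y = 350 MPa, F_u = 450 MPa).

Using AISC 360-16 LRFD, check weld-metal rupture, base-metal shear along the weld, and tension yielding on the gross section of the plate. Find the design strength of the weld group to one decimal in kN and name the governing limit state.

61.7 kN (weld metal governs)

Weld metal: throat = 0.707×6 = 4.242 mm, L = 66 mm. φR_n = 0.75 × 0.6 × 490 × 4.242 × 66 = 61.7 kN.
Base metal shear (6 mm plate): yield φR_n = 1.0×0.6×350×6×66 = 83.2 kN; rupture φR_n = 0.75×0.6×450×6×66 = 80.2 kN; take 80.2 kN (rupture).
Tension yield (gross): A_g = 56×6 = 336 mm². φR_n = 0.90 × 350 × 336 = 105.8 kN.
Governing: min(61.7, 80.2, 105.8) = 61.7 kN → weld metal.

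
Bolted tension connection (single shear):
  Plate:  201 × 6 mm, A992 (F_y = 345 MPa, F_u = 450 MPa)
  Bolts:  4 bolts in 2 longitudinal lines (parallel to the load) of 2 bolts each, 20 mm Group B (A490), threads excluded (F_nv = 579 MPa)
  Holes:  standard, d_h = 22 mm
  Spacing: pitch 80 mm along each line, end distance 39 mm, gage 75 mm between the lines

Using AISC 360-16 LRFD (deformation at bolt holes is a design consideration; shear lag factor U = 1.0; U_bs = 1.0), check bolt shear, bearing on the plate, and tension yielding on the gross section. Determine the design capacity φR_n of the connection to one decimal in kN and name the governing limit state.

330.5 kN (bearing governs)

Bolt shear: A_b = π(20)²/4 = 314.16 mm². φR_n = 0.75 × 579 × 314.16 × 4 × 1 = 545.7 kN.
Bearing (6 mm plate, F_u = 450 MPa): end bolts L_c = 39 − 22/2 = 28, R_n = min(1.2×28×6×450, 2.4×20×6×450) = 90.72 kN/bolt; interior L_c = 80 − 22 = 58, R_n = 129.6 kN/bolt. φR_n = 0.75 × (2×90.72 + 2×129.6) = 330.5 kN.
Tension yield (gross): A_g = 201×6 = 1206 mm². φR_n = 0.90 × 345 × 1206 = 374.5 kN.
Governing: min(545.7, 330.5, 374.5) = 330.5 kN → bearing.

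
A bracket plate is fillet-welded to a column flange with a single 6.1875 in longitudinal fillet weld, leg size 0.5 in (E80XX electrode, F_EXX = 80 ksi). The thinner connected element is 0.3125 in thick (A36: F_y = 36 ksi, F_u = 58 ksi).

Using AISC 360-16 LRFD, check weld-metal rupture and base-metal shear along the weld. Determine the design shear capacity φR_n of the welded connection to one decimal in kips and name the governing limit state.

41.8 kips (base-metal shear governs)

Weld metal: throat = 0.707×0.5 = 0.3535 in, L = 6.1875 in. φR_n = 0.75 × 0.6 × 80 × 0.3535 × 6.1875 = 78.7 kips.
Base metal shear (0.3125 in plate): yield φR_n = 1.0×0.6×36×0.3125×6.1875 = 41.8 kips; rupture φR_n = 0.75×0.6×58×0.3125×6.1875 = 50.5 kips; take 41.8 kips (yield).
Governing: min(78.7, 41.8) = 41.8 kips → base-metal shear.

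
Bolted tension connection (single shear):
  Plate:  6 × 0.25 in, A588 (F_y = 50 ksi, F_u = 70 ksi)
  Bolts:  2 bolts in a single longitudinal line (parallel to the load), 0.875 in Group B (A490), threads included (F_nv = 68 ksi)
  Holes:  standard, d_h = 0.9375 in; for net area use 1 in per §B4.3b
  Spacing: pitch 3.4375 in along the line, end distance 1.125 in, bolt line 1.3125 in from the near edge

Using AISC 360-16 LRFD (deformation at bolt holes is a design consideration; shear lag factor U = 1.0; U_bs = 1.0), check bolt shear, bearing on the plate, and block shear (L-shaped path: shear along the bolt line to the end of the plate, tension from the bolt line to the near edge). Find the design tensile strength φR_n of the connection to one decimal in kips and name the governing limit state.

34.8 kips (block shear governs)

Bolt shear: A_b = π(0.875)²/4 = 0.60132 in². φR_n = 0.75 × 68 × 0.60132 × 2 × 1 = 61.3 kips.
Bearing (0.25 in plate, F_u = 70 ksi): end bolts L_c = 1.125 − 0.9375/2 = 0.65625, R_n = min(1.2×0.65625×0.25×70, 2.4×0.875×0.25×70) = 13.781 kips/bolt; interior L_c = 3.4375 − 0.9375 = 2.5, R_n = 36.75 kips/bolt. φR_n = 0.75 × (1×13.781 + 1×36.75) = 37.9 kips.
Block shear: shear path 1×[1.125+1×3.4375] = 1×4.5625 in, A_gv = 1.1406, A_nv = 1×(4.5625 − 1.5×1)×0.25 = 0.76563 in²; tension to near edge: (1.3125 − 0.5×1)×0.25 = 0.20313 in². R_n = min(0.6×70×0.76563, 0.6×50×1.1406) + 1.0×70×0.20313 = min(32.156, 34.218) + 14.219 = 46.375 kips. φR_n = 0.75 × 46.375 = 34.8 kips.
Governing: min(61.3, 37.9, 34.8) = 34.8 kips → block shear.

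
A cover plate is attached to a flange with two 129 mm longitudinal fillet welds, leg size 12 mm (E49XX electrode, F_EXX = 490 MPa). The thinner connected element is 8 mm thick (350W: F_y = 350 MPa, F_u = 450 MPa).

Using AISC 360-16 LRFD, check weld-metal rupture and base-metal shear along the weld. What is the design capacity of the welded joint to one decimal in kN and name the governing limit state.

418.0 kN (base-metal shear governs)

Weld metal: throat = 0.707×12 = 8.484 mm, L = 2×129 = 258 mm. φR_n = 0.75 × 0.6 × 490 × 8.484 × 258 = 482.6 kN.
Base metal shear (8 mm plate): yield φR_n = 1.0×0.6×350×8×258 = 433.4 kN; rupture φR_n = 0.75×0.6×450×8×258 = 418.0 kN; take 418.0 kN (rupture).
Governing: min(482.6, 418.0) = 418.0 kN → base-metal shear.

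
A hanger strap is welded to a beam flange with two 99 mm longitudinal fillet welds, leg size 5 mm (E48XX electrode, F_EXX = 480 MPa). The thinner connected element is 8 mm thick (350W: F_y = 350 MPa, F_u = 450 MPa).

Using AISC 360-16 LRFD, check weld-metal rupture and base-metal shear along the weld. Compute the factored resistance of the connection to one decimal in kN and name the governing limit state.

151.2 kN (weld metal governs)

Weld metal: throat = 0.707×5 = 3.535 mm, L = 2×99 = 198 mm. φR_n = 0.75 × 0.6 × 480 × 3.535 × 198 = 151.2 kN.
Base metal shear (8 mm plate): yield φR_n = 1.0×0.6×350×8×198 = 332.6 kN; rupture φR_n = 0.75×0.6×450×8×198 = 320.8 kN; take 320.8 kN (rupture).
Governing: min(151.2, 320.8) = 151.2 kN → weld metal.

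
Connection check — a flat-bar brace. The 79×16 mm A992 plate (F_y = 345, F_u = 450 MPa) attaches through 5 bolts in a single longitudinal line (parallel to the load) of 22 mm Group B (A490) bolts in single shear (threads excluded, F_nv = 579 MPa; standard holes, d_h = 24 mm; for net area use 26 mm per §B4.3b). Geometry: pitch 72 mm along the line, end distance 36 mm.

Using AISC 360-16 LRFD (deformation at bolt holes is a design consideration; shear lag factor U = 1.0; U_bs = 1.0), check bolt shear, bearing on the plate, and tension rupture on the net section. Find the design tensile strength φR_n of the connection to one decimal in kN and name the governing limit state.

286.2 kN (net-section rupture governs)

Bolt shear: A_b = π(22)²/4 = 380.13 mm². φR_n = 0.75 × 579 × 380.13 × 5 × 1 = 825.4 kN.
Bearing (16 mm plate, F_u = 450 MPa): end bolts L_c = 36 − 24/2 = 24, R_n = min(1.2×24×16×450, 2.4×22×16×450) = 207.36 kN/bolt; interior L_c = 72 − 24 = 48, R_n = 380.16 kN/bolt. φR_n = 0.75 × (1×207.36 + 4×380.16) = 1296.0 kN.
Tension rupture (net): A_n = (79 − 1×26)×16 = 848 mm² (U = 1.0, A_e = A_n). φR_n = 0.75 × 450 × 848 = 286.2 kN.
Governing: min(825.4, 1296.0, 286.2) = 286.2 kN → net-section rupture.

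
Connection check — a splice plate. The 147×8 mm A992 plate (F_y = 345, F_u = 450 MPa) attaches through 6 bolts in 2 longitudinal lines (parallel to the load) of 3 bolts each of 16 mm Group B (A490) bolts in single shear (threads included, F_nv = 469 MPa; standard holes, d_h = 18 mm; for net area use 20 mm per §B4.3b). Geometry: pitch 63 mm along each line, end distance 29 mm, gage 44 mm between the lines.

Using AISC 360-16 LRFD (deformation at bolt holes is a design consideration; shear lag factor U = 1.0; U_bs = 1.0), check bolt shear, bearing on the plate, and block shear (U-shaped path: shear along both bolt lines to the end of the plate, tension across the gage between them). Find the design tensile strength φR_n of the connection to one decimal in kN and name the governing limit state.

Bolt shear: A_b = π(16)²/4 = 201.06 mm². φR_n = 0.75 × 469 × 201.06 × 6 × 1 = 424.3 kN.
Bearing (8 mm plate, F_u = 450 MPa): end bolts L_c = 29 − 18/2 = 20, R_n = min(1.2×20×8×450, 2.4×16×8×450) = 86.4 kN/bolt; interior L_c = 63 − 18 = 45, R_n = 138.24 kN/bolt. φR_n = 0.75 × (2×86.4 + 4×138.24) = 544.3 kN.
Block shear: shear path 2×[29+2×63] = 2×155 mm, A_gv = 2480, A_nv = 2×(155 − 2.5×20)×8 = 1680 mm²; tension across gage: (44 − 1×20)×8 = 192 mm². R_n = min(0.6×450×1680, 0.6×345×2480) + 1.0×450×192 = min(453.6, 513.36) + 86.4 = 540 kN. φR_n = 0.75 × 540 = 405.0 kN.
Governing: min(424.3, 544.3, 405.0) = 405.0 kN → block shear.

405.0 kN (block shear governs)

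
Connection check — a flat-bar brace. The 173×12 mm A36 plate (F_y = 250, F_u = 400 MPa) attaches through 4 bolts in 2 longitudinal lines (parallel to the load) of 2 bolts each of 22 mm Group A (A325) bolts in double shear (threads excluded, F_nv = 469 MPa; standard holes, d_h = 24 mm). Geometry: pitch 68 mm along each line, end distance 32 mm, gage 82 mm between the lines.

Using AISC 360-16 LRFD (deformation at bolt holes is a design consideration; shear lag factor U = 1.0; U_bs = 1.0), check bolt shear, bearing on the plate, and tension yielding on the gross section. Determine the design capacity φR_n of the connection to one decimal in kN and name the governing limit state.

467.1 kN (gross-section yield governs)

Bolt shear: A_b = π(22)²/4 = 380.13 mm². φR_n = 0.75 × 469 × 380.13 × 4 × 2 = 1069.7 kN.
Bearing (12 mm plate, F_u = 400 MPa): end bolts L_c = 32 − 24/2 = 20, R_n = min(1.2×20×12×400, 2.4×22×12×400) = 115.2 kN/bolt; interior L_c = 68 − 24 = 44, R_n = 253.44 kN/bolt. φR_n = 0.75 × (2×115.2 + 2×253.44) = 553.0 kN.
Tension yield (gross): A_g = 173×12 = 2076 mm². φR_n = 0.90 × 250 × 2076 = 467.1 kN.
Governing: min(1069.7, 553.0, 467.1) = 467.1 kN → gross-section yield.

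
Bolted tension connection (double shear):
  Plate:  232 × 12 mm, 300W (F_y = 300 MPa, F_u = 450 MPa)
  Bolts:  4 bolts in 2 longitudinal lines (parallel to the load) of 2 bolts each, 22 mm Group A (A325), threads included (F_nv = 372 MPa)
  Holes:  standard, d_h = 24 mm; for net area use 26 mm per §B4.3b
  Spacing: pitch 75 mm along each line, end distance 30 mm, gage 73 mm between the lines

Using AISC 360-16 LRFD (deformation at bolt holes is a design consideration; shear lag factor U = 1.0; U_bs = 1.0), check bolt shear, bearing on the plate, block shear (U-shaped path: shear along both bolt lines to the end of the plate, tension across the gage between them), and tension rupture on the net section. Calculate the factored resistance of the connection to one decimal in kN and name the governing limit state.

511.1 kN (block shear governs)

Bolt shear: A_b = π(22)²/4 = 380.13 mm². φR_n = 0.75 × 372 × 380.13 × 4 × 2 = 848.5 kN.
Bearing (12 mm plate, F_u = 450 MPa): end bolts L_c = 30 − 24/2 = 18, R_n = min(1.2×18×12×450, 2.4×22×12×450) = 116.64 kN/bolt; interior L_c = 75 − 24 = 51, R_n = 285.12 kN/bolt. φR_n = 0.75 × (2×116.64 + 2×285.12) = 602.6 kN.
Block shear: shear path 2×[30+1×75] = 2×105 mm, A_gv = 2520, A_nv = 2×(105 − 1.5×26)×12 = 1584 mm²; tension across gage: (73 − 1×26)×12 = 564 mm². R_n = min(0.6×450×1584, 0.6×300×2520) + 1.0×450×564 = min(427.68, 453.6) + 253.8 = 681.48 kN. φR_n = 0.75 × 681.48 = 511.1 kN.
Tension rupture (net): A_n = (232 − 2×26)×12 = 2160 mm² (U = 1.0, A_e = A_n). φR_n = 0.75 × 450 × 2160 = 729.0 kN.
Governing: min(848.5, 602.6, 511.1, 729.0) = 511.1 kN → block shear.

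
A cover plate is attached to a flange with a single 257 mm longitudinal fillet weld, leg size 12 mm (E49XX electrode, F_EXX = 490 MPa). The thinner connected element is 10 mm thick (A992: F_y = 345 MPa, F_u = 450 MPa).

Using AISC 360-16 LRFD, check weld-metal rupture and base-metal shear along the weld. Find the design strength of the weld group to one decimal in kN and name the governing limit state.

Weld metal: throat = 0.707×12 = 8.484 mm, L = 257 mm. φR_n = 0.75 × 0.6 × 490 × 8.484 × 257 = 480.8 kN.
Base metal shear (10 mm plate): yield φR_n = 1.0×0.6×345×10×257 = 532.0 kN; rupture φR_n = 0.75×0.6×450×10×257 = 520.4 kN; take 520.4 kN (rupture).
Governing: min(480.8, 520.4) = 480.8 kN → weld metal.

480.8 kN (weld metal governs)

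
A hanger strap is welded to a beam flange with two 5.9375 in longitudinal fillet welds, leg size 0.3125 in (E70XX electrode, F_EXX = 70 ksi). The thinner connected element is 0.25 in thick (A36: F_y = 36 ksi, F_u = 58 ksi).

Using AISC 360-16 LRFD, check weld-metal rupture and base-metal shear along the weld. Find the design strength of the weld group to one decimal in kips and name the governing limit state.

64.1 kips (base-metal shear governs)

Weld metal: throat = 0.707×0.3125 = 0.22094 in, L = 2×5.9375 = 11.875 in. φR_n = 0.75 × 0.6 × 70 × 0.22094 × 11.875 = 82.6 kips.
Base metal shear (0.25 in plate): yield φR_n = 1.0×0.6×36×0.25×11.875 = 64.1 kips; rupture φR_n = 0.75×0.6×58×0.25×11.875 = 77.5 kips; take 64.1 kips (yield).
Governing: min(82.6, 64.1) = 64.1 kips → base-metal shear.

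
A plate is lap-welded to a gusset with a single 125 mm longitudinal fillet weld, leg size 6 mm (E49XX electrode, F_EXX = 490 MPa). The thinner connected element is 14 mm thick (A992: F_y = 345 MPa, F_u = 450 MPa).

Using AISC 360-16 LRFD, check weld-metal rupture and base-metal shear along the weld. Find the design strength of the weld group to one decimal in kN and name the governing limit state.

Weld metal: throat = 0.707×6 = 4.242 mm, L = 125 mm. φR_n = 0.75 × 0.6 × 490 × 4.242 × 125 = 116.9 kN.
Base metal shear (14 mm plate): yield φR_n = 1.0×0.6×345×14×125 = 362.3 kN; rupture φR_n = 0.75×0.6×450×14×125 = 354.4 kN; take 354.4 kN (rupture).
Governing: min(116.9, 354.4) = 116.9 kN → weld metal.

116.9 kN (weld metal governs)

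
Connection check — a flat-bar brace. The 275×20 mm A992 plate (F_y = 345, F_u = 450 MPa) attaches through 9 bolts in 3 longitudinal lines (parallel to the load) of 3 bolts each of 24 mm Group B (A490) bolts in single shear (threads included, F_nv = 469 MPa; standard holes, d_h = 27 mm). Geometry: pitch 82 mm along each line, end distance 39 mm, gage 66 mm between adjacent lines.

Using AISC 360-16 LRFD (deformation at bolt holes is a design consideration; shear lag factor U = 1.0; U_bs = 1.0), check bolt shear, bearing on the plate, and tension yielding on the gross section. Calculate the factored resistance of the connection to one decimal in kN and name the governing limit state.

1432.2 kN (bolt shear governs)

Bolt shear: A_b = π(24)²/4 = 452.39 mm². φR_n = 0.75 × 469 × 452.39 × 9 × 1 = 1432.2 kN.
Bearing (20 mm plate, F_u = 450 MPa): end bolts L_c = 39 − 27/2 = 25.5, R_n = min(1.2×25.5×20×450, 2.4×24×20×450) = 275.4 kN/bolt; interior L_c = 82 − 27 = 55, R_n = 518.4 kN/bolt. φR_n = 0.75 × (3×275.4 + 6×518.4) = 2952.5 kN.
Tension yield (gross): A_g = 275×20 = 5500 mm². φR_n = 0.90 × 345 × 5500 = 1707.8 kN.
Governing: min(1432.2, 2952.5, 1707.8) = 1432.2 kN → bolt shear.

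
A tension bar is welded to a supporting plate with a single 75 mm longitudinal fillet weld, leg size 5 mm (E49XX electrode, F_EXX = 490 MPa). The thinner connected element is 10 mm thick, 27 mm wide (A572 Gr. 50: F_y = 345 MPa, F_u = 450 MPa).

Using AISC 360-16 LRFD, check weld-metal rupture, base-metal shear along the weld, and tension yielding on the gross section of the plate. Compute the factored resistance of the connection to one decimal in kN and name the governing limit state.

Weld metal: throat = 0.707×5 = 3.535 mm, L = 75 mm. φR_n = 0.75 × 0.6 × 490 × 3.535 × 75 = 58.5 kN.
Base metal shear (10 mm plate): yield φR_n = 1.0×0.6×345×10×75 = 155.3 kN; rupture φR_n = 0.75×0.6×450×10×75 = 151.9 kN; take 151.9 kN (rupture).
Tension yield (gross): A_g = 27×10 = 270 mm². φR_n = 0.90 × 345 × 270 = 83.8 kN.
Governing: min(58.5, 151.9, 83.8) = 58.5 kN → weld metal.

58.5 kN (weld metal governs)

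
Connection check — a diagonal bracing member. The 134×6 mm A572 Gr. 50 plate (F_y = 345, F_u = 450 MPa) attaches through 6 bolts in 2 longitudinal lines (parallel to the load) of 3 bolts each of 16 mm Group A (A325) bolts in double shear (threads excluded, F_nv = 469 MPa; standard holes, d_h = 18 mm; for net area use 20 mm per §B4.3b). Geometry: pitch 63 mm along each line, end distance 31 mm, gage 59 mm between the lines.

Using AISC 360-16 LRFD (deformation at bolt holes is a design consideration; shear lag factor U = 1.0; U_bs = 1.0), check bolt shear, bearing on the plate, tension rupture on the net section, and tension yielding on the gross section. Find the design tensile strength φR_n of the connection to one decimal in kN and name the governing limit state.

Bolt shear: A_b = π(16)²/4 = 201.06 mm². φR_n = 0.75 × 469 × 201.06 × 6 × 2 = 848.7 kN.
Bearing (6 mm plate, F_u = 450 MPa): end bolts L_c = 31 − 18/2 = 22, R_n = min(1.2×22×6×450, 2.4×16×6×450) = 71.28 kN/bolt; interior L_c = 63 − 18 = 45, R_n = 103.68 kN/bolt. φR_n = 0.75 × (2×71.28 + 4×103.68) = 418.0 kN.
Tension rupture (net): A_n = (134 − 2×20)×6 = 564 mm² (U = 1.0, A_e = A_n). φR_n = 0.75 × 450 × 564 = 190.4 kN.
Tension yield (gross): A_g = 134×6 = 804 mm². φR_n = 0.90 × 345 × 804 = 249.6 kN.
Governing: min(848.7, 418.0, 190.4, 249.6) = 190.4 kN → net-section rupture.

190.4 kN (net-section rupture governs)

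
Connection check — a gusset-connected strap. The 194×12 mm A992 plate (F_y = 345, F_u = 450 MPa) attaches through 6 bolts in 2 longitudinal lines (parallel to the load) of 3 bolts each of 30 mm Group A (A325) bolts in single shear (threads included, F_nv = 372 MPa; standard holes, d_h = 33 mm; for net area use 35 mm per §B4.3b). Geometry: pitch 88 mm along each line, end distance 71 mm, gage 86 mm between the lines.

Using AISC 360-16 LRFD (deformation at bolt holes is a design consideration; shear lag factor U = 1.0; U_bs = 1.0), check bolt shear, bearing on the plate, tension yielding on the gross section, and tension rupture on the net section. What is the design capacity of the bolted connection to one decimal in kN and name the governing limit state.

502.2 kN (net-section rupture governs)

Bolt shear: A_b = π(30)²/4 = 706.86 mm². φR_n = 0.75 × 372 × 706.86 × 6 × 1 = 1183.3 kN.
Bearing (12 mm plate, F_u = 450 MPa): end bolts L_c = 71 − 33/2 = 54.5, R_n = min(1.2×54.5×12×450, 2.4×30×12×450) = 353.16 kN/bolt; interior L_c = 88 − 33 = 55, R_n = 356.4 kN/bolt. φR_n = 0.75 × (2×353.16 + 4×356.4) = 1598.9 kN.
Tension yield (gross): A_g = 194×12 = 2328 mm². φR_n = 0.90 × 345 × 2328 = 722.8 kN.
Tension rupture (net): A_n = (194 − 2×35)×12 = 1488 mm² (U = 1.0, A_e = A_n). φR_n = 0.75 × 450 × 1488 = 502.2 kN.
Governing: min(1183.3, 1598.9, 722.8, 502.2) = 502.2 kN → net-section rupture.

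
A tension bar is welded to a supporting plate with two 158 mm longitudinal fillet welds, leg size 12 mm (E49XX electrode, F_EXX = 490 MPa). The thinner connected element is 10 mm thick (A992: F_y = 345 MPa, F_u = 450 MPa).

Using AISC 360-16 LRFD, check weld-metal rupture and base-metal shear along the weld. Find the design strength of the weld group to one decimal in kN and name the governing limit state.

Weld metal: throat = 0.707×12 = 8.484 mm, L = 2×158 = 316 mm. φR_n = 0.75 × 0.6 × 490 × 8.484 × 316 = 591.1 kN.
Base metal shear (10 mm plate): yield φR_n = 1.0×0.6×345×10×316 = 654.1 kN; rupture φR_n = 0.75×0.6×450×10×316 = 639.9 kN; take 639.9 kN (rupture).
Governing: min(591.1, 639.9) = 591.1 kN → weld metal.

591.1 kN (weld metal governs)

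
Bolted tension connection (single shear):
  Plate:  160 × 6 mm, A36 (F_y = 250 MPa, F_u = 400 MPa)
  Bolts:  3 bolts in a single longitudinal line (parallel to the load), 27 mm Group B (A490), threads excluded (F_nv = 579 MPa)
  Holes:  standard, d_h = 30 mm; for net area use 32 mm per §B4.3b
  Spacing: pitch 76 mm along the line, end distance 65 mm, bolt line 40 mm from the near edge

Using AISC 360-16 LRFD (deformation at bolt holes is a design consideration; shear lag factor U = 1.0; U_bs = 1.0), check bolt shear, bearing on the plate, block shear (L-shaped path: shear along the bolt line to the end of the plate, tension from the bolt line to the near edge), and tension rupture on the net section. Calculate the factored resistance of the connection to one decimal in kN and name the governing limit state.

189.7 kN (block shear governs)

Bolt shear: A_b = π(27)²/4 = 572.56 mm². φR_n = 0.75 × 579 × 572.56 × 3 × 1 = 745.9 kN.
Bearing (6 mm plate, F_u = 400 MPa): end bolts L_c = 65 − 30/2 = 50, R_n = min(1.2×50×6×400, 2.4×27×6×400) = 144 kN/bolt; interior L_c = 76 − 30 = 46, R_n = 132.48 kN/bolt. φR_n = 0.75 × (1×144 + 2×132.48) = 306.7 kN.
Block shear: shear path 1×[65+2×76] = 1×217 mm, A_gv = 1302, A_nv = 1×(217 − 2.5×32)×6 = 822 mm²; tension to near edge: (40 − 0.5×32)×6 = 144 mm². R_n = min(0.6×400×822, 0.6×250×1302) + 1.0×400×144 = min(197.28, 195.3) + 57.6 = 252.9 kN. φR_n = 0.75 × 252.9 = 189.7 kN.
Tension rupture (net): A_n = (160 − 1×32)×6 = 768 mm² (U = 1.0, A_e = A_n). φR_n = 0.75 × 400 × 768 = 230.4 kN.
Governing: min(745.9, 306.7, 189.7, 230.4) = 189.7 kN → block shear.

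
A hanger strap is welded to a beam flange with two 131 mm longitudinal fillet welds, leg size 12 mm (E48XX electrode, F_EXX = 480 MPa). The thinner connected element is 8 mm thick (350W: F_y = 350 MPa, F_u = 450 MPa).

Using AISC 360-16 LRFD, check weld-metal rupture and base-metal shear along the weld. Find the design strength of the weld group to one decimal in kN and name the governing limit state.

424.4 kN (base-metal shear governs)

Weld metal: throat = 0.707×12 = 8.484 mm, L = 2×131 = 262 mm. φR_n = 0.75 × 0.6 × 480 × 8.484 × 262 = 480.1 kN.
Base metal shear (8 mm plate): yield φR_n = 1.0×0.6×350×8×262 = 440.2 kN; rupture φR_n = 0.75×0.6×450×8×262 = 424.4 kN; take 424.4 kN (rupture).
Governing: min(480.1, 424.4) = 424.4 kN → base-metal shear.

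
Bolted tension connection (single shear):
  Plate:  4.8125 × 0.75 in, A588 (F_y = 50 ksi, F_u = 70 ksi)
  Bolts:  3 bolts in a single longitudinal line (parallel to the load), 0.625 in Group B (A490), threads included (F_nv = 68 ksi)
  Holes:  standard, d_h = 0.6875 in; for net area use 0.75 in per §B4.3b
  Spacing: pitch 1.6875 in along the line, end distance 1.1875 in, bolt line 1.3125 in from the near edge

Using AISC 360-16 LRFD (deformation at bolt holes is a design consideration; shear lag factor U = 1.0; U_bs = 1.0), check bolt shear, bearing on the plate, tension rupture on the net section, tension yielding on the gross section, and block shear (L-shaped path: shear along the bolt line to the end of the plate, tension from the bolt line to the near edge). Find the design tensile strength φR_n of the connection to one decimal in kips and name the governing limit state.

46.9 kips (bolt shear governs)

Bolt shear: A_b = π(0.625)²/4 = 0.3068 in². φR_n = 0.75 × 68 × 0.3068 × 3 × 1 = 46.9 kips.
Bearing (0.75 in plate, F_u = 70 ksi): end bolts L_c = 1.1875 − 0.6875/2 = 0.84375, R_n = min(1.2×0.84375×0.75×70, 2.4×0.625×0.75×70) = 53.156 kips/bolt; interior L_c = 1.6875 − 0.6875 = 1, R_n = 63 kips/bolt. φR_n = 0.75 × (1×53.156 + 2×63) = 134.4 kips.
Tension rupture (net): A_n = (4.8125 − 1×0.75)×0.75 = 3.0469 in² (U = 1.0, A_e = A_n). φR_n = 0.75 × 70 × 3.0469 = 160.0 kips.
Tension yield (gross): A_g = 4.8125×0.75 = 3.6094 in². φR_n = 0.90 × 50 × 3.6094 = 162.4 kips.
Block shear: shear path 1×[1.1875+2×1.6875] = 1×4.5625 in, A_gv = 3.4219, A_nv = 1×(4.5625 − 2.5×0.75)×0.75 = 2.0156 in²; tension to near edge: (1.3125 − 0.5×0.75)×0.75 = 0.70313 in². R_n = min(0.6×70×2.0156, 0.6×50×3.4219) + 1.0×70×0.70313 = min(84.655, 102.66) + 49.219 = 133.87 kips. φR_n = 0.75 × 133.87 = 100.4 kips.
Governing: min(46.9, 134.4, 160.0, 162.4, 100.4) = 46.9 kips → bolt shear.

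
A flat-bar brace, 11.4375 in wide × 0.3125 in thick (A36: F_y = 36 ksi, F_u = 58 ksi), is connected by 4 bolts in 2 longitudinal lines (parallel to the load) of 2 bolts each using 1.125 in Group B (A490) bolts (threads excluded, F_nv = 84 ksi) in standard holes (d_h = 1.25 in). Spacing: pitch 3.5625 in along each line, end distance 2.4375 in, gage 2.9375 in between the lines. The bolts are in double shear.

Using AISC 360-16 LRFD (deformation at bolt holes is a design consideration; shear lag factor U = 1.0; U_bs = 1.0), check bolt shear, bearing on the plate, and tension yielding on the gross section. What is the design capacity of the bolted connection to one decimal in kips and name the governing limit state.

Bolt shear: A_b = π(1.125)²/4 = 0.99402 in². φR_n = 0.75 × 84 × 0.99402 × 4 × 2 = 501.0 kips.
Bearing (0.3125 in plate, F_u = 58 ksi): end bolts L_c = 2.4375 − 1.25/2 = 1.8125, R_n = min(1.2×1.8125×0.3125×58, 2.4×1.125×0.3125×58) = 39.422 kips/bolt; interior L_c = 3.5625 − 1.25 = 2.3125, R_n = 48.938 kips/bolt. φR_n = 0.75 × (2×39.422 + 2×48.938) = 132.5 kips.
Tension yield (gross): A_g = 11.4375×0.3125 = 3.5742 in². φR_n = 0.90 × 36 × 3.5742 = 115.8 kips.
Governing: min(501.0, 132.5, 115.8) = 115.8 kips → gross-section yield.

115.8 kips (gross-section yield governs)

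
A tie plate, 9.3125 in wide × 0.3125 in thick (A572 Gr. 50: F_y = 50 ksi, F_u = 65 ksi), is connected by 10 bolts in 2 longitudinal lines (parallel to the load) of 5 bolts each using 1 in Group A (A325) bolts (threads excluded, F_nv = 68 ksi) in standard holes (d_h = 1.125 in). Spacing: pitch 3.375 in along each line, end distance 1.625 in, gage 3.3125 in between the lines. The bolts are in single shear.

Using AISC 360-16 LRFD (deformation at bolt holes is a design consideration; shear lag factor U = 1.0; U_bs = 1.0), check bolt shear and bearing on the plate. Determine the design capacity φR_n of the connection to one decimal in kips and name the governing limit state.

Bolt shear: A_b = π(1)²/4 = 0.7854 in². φR_n = 0.75 × 68 × 0.7854 × 10 × 1 = 400.6 kips.
Bearing (0.3125 in plate, F_u = 65 ksi): end bolts L_c = 1.625 − 1.125/2 = 1.0625, R_n = min(1.2×1.0625×0.3125×65, 2.4×1×0.3125×65) = 25.898 kips/bolt; interior L_c = 3.375 − 1.125 = 2.25, R_n = 48.75 kips/bolt. φR_n = 0.75 × (2×25.898 + 8×48.75) = 331.3 kips.
Governing: min(400.6, 331.3) = 331.3 kips → bearing.

331.3 kips (bearing governs)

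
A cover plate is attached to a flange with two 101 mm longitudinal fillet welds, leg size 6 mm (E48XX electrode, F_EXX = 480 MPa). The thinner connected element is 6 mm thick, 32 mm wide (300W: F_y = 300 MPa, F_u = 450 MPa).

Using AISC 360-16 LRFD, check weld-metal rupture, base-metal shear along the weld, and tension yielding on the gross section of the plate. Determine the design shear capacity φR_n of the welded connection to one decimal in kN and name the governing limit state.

Weld metal: throat = 0.707×6 = 4.242 mm, L = 2×101 = 202 mm. φR_n = 0.75 × 0.6 × 480 × 4.242 × 202 = 185.1 kN.
Base metal shear (6 mm plate): yield φR_n = 1.0×0.6×300×6×202 = 218.2 kN; rupture φR_n = 0.75×0.6×450×6×202 = 245.4 kN; take 218.2 kN (yield).
Tension yield (gross): A_g = 32×6 = 192 mm². φR_n = 0.90 × 300 × 192 = 51.8 kN.
Governing: min(185.1, 218.2, 51.8) = 51.8 kN → gross-section yield.

51.8 kN (gross-section yield governs)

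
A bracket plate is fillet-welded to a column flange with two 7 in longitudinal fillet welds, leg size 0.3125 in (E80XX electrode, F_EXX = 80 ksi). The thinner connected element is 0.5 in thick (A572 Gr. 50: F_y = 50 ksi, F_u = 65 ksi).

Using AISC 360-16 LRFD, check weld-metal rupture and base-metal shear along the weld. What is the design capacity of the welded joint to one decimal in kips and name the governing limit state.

Weld metal: throat = 0.707×0.3125 = 0.22094 in, L = 2×7 = 14 in. φR_n = 0.75 × 0.6 × 80 × 0.22094 × 14 = 111.4 kips.
Base metal shear (0.5 in plate): yield φR_n = 1.0×0.6×50×0.5×14 = 210.0 kips; rupture φR_n = 0.75×0.6×65×0.5×14 = 204.8 kips; take 204.8 kips (rupture).
Governing: min(111.4, 204.8) = 111.4 kips → weld metal.

111.4 kips (weld metal governs)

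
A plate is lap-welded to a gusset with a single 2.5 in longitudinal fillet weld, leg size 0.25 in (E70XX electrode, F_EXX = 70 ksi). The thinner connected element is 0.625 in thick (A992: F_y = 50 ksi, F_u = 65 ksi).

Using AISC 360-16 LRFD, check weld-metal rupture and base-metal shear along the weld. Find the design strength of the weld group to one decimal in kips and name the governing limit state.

13.9 kips (weld metal governs)

Weld metal: throat = 0.707×0.25 = 0.17675 in, L = 2.5 in. φR_n = 0.75 × 0.6 × 70 × 0.17675 × 2.5 = 13.9 kips.
Base metal shear (0.625 in plate): yield φR_n = 1.0×0.6×50×0.625×2.5 = 46.9 kips; rupture φR_n = 0.75×0.6×65×0.625×2.5 = 45.7 kips; take 45.7 kips (rupture).
Governing: min(13.9, 45.7) = 13.9 kips → weld metal.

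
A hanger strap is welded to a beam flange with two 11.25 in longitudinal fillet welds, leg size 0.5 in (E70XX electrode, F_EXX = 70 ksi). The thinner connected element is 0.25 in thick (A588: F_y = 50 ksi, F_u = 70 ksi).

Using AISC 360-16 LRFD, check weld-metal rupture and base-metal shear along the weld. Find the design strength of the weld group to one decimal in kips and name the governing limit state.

Weld metal: throat = 0.707×0.5 = 0.3535 in, L = 2×11.25 = 22.5 in. φR_n = 0.75 × 0.6 × 70 × 0.3535 × 22.5 = 250.5 kips.
Base metal shear (0.25 in plate): yield φR_n = 1.0×0.6×50×0.25×22.5 = 168.8 kips; rupture φR_n = 0.75×0.6×70×0.25×22.5 = 177.2 kips; take 168.8 kips (yield).
Governing: min(250.5, 168.8) = 168.8 kips → base-metal shear.

168.8 kips (base-metal shear governs)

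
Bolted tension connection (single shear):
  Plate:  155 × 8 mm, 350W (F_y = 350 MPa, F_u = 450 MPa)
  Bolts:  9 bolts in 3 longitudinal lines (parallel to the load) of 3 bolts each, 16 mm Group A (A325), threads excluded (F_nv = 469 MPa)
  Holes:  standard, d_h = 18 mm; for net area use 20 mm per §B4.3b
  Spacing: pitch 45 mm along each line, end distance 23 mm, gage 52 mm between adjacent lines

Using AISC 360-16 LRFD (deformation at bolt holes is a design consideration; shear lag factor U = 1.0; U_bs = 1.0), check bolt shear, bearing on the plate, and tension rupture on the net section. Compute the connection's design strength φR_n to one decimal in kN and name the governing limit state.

256.5 kN (net-section rupture governs)

Bolt shear: A_b = π(16)²/4 = 201.06 mm². φR_n = 0.75 × 469 × 201.06 × 9 × 1 = 636.5 kN.
Bearing (8 mm plate, F_u = 450 MPa): end bolts L_c = 23 − 18/2 = 14, R_n = min(1.2×14×8×450, 2.4×16×8×450) = 60.48 kN/bolt; interior L_c = 45 − 18 = 27, R_n = 116.64 kN/bolt. φR_n = 0.75 × (3×60.48 + 6×116.64) = 661.0 kN.
Tension rupture (net): A_n = (155 − 3×20)×8 = 760 mm² (U = 1.0, A_e = A_n). φR_n = 0.75 × 450 × 760 = 256.5 kN.
Governing: min(636.5, 661.0, 256.5) = 256.5 kN → net-section rupture.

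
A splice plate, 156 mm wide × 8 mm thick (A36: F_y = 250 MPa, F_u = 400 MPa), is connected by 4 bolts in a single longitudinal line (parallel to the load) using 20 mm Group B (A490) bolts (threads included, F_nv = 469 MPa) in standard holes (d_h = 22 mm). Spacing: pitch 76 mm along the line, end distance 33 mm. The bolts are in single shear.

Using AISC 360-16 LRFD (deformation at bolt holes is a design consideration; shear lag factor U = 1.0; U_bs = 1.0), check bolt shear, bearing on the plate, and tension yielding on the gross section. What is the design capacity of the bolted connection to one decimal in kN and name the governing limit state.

Bolt shear: A_b = π(20)²/4 = 314.16 mm². φR_n = 0.75 × 469 × 314.16 × 4 × 1 = 442.0 kN.
Bearing (8 mm plate, F_u = 400 MPa): end bolts L_c = 33 − 22/2 = 22, R_n = min(1.2×22×8×400, 2.4×20×8×400) = 84.48 kN/bolt; interior L_c = 76 − 22 = 54, R_n = 153.6 kN/bolt. φR_n = 0.75 × (1×84.48 + 3×153.6) = 409.0 kN.
Tension yield (gross): A_g = 156×8 = 1248 mm². φR_n = 0.90 × 250 × 1248 = 280.8 kN.
Governing: min(442.0, 409.0, 280.8) = 280.8 kN → gross-section yield.

280.8 kN (gross-section yield governs)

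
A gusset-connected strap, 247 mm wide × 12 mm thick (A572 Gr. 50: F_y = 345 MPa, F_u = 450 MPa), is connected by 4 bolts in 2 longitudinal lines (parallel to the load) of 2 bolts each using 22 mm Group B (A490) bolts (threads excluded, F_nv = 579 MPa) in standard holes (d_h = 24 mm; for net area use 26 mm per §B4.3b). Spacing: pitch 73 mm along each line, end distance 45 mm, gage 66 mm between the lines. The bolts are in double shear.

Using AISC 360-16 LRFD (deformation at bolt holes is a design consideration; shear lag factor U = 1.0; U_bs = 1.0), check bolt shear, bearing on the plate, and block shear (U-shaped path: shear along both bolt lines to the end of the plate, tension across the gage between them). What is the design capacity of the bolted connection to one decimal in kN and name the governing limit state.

545.9 kN (block shear governs)

Bolt shear: A_b = π(22)²/4 = 380.13 mm². φR_n = 0.75 × 579 × 380.13 × 4 × 2 = 1320.6 kN.
Bearing (12 mm plate, F_u = 450 MPa): end bolts L_c = 45 − 24/2 = 33, R_n = min(1.2×33×12×450, 2.4×22×12×450) = 213.84 kN/bolt; interior L_c = 73 − 24 = 49, R_n = 285.12 kN/bolt. φR_n = 0.75 × (2×213.84 + 2×285.12) = 748.4 kN.
Block shear: shear path 2×[45+1×73] = 2×118 mm, A_gv = 2832, A_nv = 2×(118 − 1.5×26)×12 = 1896 mm²; tension across gage: (66 − 1×26)×12 = 480 mm². R_n = min(0.6×450×1896, 0.6×345×2832) + 1.0×450×480 = min(511.92, 586.22) + 216 = 727.92 kN. φR_n = 0.75 × 727.92 = 545.9 kN.
Governing: min(1320.6, 748.4, 545.9) = 545.9 kN → block shear.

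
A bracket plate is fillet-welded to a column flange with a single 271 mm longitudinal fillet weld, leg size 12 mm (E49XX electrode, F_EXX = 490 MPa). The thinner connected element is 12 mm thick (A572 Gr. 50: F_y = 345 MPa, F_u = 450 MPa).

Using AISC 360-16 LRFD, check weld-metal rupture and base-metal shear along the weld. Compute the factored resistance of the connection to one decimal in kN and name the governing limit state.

507.0 kN (weld metal governs)

Weld metal: throat = 0.707×12 = 8.484 mm, L = 271 mm. φR_n = 0.75 × 0.6 × 490 × 8.484 × 271 = 507.0 kN.
Base metal shear (12 mm plate): yield φR_n = 1.0×0.6×345×12×271 = 673.2 kN; rupture φR_n = 0.75×0.6×450×12×271 = 658.5 kN; take 658.5 kN (rupture).
Governing: min(507.0, 658.5) = 507.0 kN → weld metal.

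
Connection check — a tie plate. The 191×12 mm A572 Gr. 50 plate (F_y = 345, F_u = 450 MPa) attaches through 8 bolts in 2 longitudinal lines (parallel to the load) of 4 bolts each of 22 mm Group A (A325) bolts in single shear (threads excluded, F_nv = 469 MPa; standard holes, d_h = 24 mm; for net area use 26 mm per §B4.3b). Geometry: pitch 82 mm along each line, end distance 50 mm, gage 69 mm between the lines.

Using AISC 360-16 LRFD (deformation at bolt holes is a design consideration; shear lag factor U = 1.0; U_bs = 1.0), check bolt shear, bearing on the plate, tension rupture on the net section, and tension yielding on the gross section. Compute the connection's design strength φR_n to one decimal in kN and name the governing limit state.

563.0 kN (net-section rupture governs)

Bolt shear: A_b = π(22)²/4 = 380.13 mm². φR_n = 0.75 × 469 × 380.13 × 8 × 1 = 1069.7 kN.
Bearing (12 mm plate, F_u = 450 MPa): end bolts L_c = 50 − 24/2 = 38, R_n = min(1.2×38×12×450, 2.4×22×12×450) = 246.24 kN/bolt; interior L_c = 82 − 24 = 58, R_n = 285.12 kN/bolt. φR_n = 0.75 × (2×246.24 + 6×285.12) = 1652.4 kN.
Tension rupture (net): A_n = (191 − 2×26)×12 = 1668 mm² (U = 1.0, A_e = A_n). φR_n = 0.75 × 450 × 1668 = 563.0 kN.
Tension yield (gross): A_g = 191×12 = 2292 mm². φR_n = 0.90 × 345 × 2292 = 711.7 kN.
Governing: min(1069.7, 1652.4, 563.0, 711.7) = 563.0 kN → net-section rupture.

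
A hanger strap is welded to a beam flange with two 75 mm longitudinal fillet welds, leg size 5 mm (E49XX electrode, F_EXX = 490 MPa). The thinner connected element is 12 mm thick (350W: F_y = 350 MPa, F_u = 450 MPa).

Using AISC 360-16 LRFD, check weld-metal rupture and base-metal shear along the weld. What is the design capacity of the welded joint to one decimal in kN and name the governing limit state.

116.9 kN (weld metal governs)

Weld metal: throat = 0.707×5 = 3.535 mm, L = 2×75 = 150 mm. φR_n = 0.75 × 0.6 × 490 × 3.535 × 150 = 116.9 kN.
Base metal shear (12 mm plate): yield φR_n = 1.0×0.6×350×12×150 = 378.0 kN; rupture φR_n = 0.75×0.6×450×12×150 = 364.5 kN; take 364.5 kN (rupture).
Governing: min(116.9, 364.5) = 116.9 kN → weld metal.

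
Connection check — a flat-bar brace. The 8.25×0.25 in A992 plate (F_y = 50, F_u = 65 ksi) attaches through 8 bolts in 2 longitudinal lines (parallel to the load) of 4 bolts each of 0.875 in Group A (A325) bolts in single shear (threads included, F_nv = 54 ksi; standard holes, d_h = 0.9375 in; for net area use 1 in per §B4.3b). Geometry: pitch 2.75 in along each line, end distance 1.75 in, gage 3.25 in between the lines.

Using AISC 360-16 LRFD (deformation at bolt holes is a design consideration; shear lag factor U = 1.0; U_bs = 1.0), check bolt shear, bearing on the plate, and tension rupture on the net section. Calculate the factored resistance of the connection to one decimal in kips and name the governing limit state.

76.2 kips (net-section rupture governs)

Bolt shear: A_b = π(0.875)²/4 = 0.60132 in². φR_n = 0.75 × 54 × 0.60132 × 8 × 1 = 194.8 kips.
Bearing (0.25 in plate, F_u = 65 ksi): end bolts L_c = 1.75 − 0.9375/2 = 1.28125, R_n = min(1.2×1.28125×0.25×65, 2.4×0.875×0.25×65) = 24.984 kips/bolt; interior L_c = 2.75 − 0.9375 = 1.8125, R_n = 34.125 kips/bolt. φR_n = 0.75 × (2×24.984 + 6×34.125) = 191.0 kips.
Tension rupture (net): A_n = (8.25 − 2×1)×0.25 = 1.5625 in² (U = 1.0, A_e = A_n). φR_n = 0.75 × 65 × 1.5625 = 76.2 kips.
Governing: min(194.8, 191.0, 76.2) = 76.2 kips → net-section rupture.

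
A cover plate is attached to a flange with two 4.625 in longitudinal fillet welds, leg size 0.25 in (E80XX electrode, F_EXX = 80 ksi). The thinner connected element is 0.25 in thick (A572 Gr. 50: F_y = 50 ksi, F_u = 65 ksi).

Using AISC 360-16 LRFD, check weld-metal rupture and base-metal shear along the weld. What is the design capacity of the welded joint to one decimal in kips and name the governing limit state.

58.9 kips (weld metal governs)

Weld metal: throat = 0.707×0.25 = 0.17675 in, L = 2×4.625 = 9.25 in. φR_n = 0.75 × 0.6 × 80 × 0.17675 × 9.25 = 58.9 kips.
Base metal shear (0.25 in plate): yield φR_n = 1.0×0.6×50×0.25×9.25 = 69.4 kips; rupture φR_n = 0.75×0.6×65×0.25×9.25 = 67.6 kips; take 67.6 kips (rupture).
Governing: min(58.9, 67.6) = 58.9 kips → weld metal.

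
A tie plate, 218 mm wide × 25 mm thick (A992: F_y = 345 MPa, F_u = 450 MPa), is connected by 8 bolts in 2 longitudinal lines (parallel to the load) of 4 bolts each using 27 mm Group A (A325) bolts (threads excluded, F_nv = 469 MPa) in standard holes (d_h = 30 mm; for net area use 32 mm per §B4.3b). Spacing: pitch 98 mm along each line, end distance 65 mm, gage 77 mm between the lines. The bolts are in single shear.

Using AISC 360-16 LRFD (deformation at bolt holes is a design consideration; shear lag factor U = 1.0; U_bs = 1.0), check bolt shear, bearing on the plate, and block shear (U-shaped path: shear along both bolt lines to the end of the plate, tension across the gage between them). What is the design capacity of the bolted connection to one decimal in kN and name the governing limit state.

1611.2 kN (bolt shear governs)

Bolt shear: A_b = π(27)²/4 = 572.56 mm². φR_n = 0.75 × 469 × 572.56 × 8 × 1 = 1611.2 kN.
Bearing (25 mm plate, F_u = 450 MPa): end bolts L_c = 65 − 30/2 = 50, R_n = min(1.2×50×25×450, 2.4×27×25×450) = 675 kN/bolt; interior L_c = 98 − 30 = 68, R_n = 729 kN/bolt. φR_n = 0.75 × (2×675 + 6×729) = 4293.0 kN.
Block shear: shear path 2×[65+3×98] = 2×359 mm, A_gv = 17950, A_nv = 2×(359 − 3.5×32)×25 = 12350 mm²; tension across gage: (77 − 1×32)×25 = 1125 mm². R_n = min(0.6×450×12350, 0.6×345×17950) + 1.0×450×1125 = min(3334.5, 3715.7) + 506.25 = 3840.8 kN. φR_n = 0.75 × 3840.8 = 2880.6 kN.
Governing: min(1611.2, 4293.0, 2880.6) = 1611.2 kN → bolt shear.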